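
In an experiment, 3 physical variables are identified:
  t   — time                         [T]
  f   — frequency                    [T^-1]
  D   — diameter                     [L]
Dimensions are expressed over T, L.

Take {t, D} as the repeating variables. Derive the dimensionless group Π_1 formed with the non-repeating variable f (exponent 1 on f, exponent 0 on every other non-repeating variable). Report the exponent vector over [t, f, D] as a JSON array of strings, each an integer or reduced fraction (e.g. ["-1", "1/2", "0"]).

Dimensional matrix (T×L by t×f×D):
  T: [ 1 -1  0]
  L: [ 0  0  1]
Echelon form has 2 nonzero rows (pivots: t,D)
Pivot set = {t,D}, free = {f}
RREF:
  r0: [   1   -1    0]
  r1: [   0    0    1]
Fix exponent of f at 1; solve each RREF row for its pivot's exponent:
  r0: exp(t) + (-1)·1 = 0 ⇒ exp(t) = 1
  r1: exp(D) + (0)·1 = 0 ⇒ exp(D) = 0
Π_1 = t · f

["1", "1", "0"]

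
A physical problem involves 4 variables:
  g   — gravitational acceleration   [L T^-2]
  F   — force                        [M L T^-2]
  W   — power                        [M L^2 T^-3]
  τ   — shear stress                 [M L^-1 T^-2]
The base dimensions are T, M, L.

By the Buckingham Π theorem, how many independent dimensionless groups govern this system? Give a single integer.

Write exponents as rows T,M,L / cols g,F,W,τ:
  T: [-2 -2 -3 -2]
  M: [ 0  1  1  1]
  L: [ 1  1  2 -1]
RREF → pivots at {g,F,W} ⇒ r = 3
n=4, r=3 ⇒ 1 dimensionless group

1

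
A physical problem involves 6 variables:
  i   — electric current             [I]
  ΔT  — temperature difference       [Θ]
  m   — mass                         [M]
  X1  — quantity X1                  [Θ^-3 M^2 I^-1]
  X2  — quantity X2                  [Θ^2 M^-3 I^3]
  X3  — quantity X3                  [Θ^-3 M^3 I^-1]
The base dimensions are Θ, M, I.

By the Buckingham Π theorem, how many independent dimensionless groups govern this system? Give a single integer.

Dimensional matrix (Θ×M×I by i×ΔT×m×X1×X2×X3):
  Θ: [ 0  1  0 -3  2 -3]
  M: [ 0  0  1  2 -3  3]
  I: [ 1  0  0 -1  3 -1]
Row reduction gives pivot columns i,ΔT,m; rank = 3
Π count = n − r = 6 − 3 = 3

3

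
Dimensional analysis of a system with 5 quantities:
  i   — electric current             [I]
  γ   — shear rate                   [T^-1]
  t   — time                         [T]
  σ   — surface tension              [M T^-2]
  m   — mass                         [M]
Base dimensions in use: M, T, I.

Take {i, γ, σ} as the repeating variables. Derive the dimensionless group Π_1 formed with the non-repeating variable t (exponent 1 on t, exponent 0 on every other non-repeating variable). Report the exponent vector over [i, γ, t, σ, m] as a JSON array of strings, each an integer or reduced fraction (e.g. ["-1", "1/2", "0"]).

["0", "1", "1", "0", "0"]

Exponent matrix [M,T,I] × [i,γ,t,σ,m]:
  M: [ 0  0  0  1  1]
  T: [ 0 -1  1 -2  0]
  I: [ 1  0  0  0  0]
Row reduction gives pivot columns i,γ,σ; rank = 3
Repeat: i,γ,σ; free: t,m
RREF:
  r0: [   1    0    0    0    0]
  r1: [   0    1   -1    0   -2]
  r2: [   0    0    0    1    1]
Fix exponent of t at 1, m at 0; solve each RREF row for its pivot's exponent:
  r0: exp(i) + (0)·1 = 0 ⇒ exp(i) = 0
  r1: exp(γ) + (-1)·1 = 0 ⇒ exp(γ) = 1
  r2: exp(σ) + (0)·1 = 0 ⇒ exp(σ) = 0
Π_1 = γ · t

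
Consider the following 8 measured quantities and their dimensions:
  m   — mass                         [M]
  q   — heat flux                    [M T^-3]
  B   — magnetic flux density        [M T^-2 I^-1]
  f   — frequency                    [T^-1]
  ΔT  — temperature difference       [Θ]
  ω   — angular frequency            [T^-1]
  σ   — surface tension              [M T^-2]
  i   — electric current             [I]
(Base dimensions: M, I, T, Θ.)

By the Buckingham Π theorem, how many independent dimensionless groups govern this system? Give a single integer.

4

Dimensional matrix (M×I×T×Θ by m×q×B×f×ΔT×ω×σ×i):
  M: [ 1  1  1  0  0  0  1  0]
  I: [ 0  0 -1  0  0  0  0  1]
  T: [ 0 -3 -2 -1  0 -1 -2  0]
  Θ: [ 0  0  0  0  1  0  0  0]
Row reduction gives pivot columns m,q,B,ΔT; rank = 4
Π count = n − r = 8 − 4 = 4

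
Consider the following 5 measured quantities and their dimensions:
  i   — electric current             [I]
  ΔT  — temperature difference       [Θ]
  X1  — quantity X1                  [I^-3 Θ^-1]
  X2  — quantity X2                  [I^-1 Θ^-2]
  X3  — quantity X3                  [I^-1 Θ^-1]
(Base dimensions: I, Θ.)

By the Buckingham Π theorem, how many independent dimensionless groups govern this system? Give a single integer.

Write exponents as rows I,Θ / cols i,ΔT,X1,X2,X3:
  I: [ 1  0 -3 -1 -1]
  Θ: [ 0  1 -1 -2 -1]
RREF → pivots at {i,ΔT} ⇒ r = 2
Π count = n − r = 5 − 2 = 3

3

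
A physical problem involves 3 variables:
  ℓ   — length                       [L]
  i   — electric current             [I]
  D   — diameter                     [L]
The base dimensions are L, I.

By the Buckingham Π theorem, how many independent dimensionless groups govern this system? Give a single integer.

Dimensional matrix (L×I by ℓ×i×D):
  L: [ 1  0  1]
  I: [ 0  1  0]
Row reduction gives pivot columns ℓ,i; rank = 2
Π count = n − r = 3 − 2 = 1

1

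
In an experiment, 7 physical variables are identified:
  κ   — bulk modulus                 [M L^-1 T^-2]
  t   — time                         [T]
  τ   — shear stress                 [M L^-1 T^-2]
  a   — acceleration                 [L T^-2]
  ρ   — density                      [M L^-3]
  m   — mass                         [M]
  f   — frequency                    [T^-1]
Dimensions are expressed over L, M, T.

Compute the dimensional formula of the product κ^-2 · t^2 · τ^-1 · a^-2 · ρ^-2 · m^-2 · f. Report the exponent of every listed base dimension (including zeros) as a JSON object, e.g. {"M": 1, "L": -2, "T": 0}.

Exponent matrix [L,M,T] × [κ,t,τ,a,ρ,m,f]:
  L: [-1  0 -1  1 -3  0  0]
  M: [ 1  0  1  0  1  1  0]
  T: [-2  1 -2 -2  0  0 -1]
  [L]: (-2)·-1+(2)·0+(-1)·-1+(-2)·1+(-2)·-3+(-2)·0+(1)·0 = 7
  [M]: (-2)·1+(2)·0+(-1)·1+(-2)·0+(-2)·1+(-2)·1+(1)·0 = -7
  [T]: (-2)·-2+(2)·1+(-1)·-2+(-2)·-2+(-2)·0+(-2)·0+(1)·-1 = 11
⇒ L^7 M^-7 T^11

{"L": 7, "M": -7, "T": 11}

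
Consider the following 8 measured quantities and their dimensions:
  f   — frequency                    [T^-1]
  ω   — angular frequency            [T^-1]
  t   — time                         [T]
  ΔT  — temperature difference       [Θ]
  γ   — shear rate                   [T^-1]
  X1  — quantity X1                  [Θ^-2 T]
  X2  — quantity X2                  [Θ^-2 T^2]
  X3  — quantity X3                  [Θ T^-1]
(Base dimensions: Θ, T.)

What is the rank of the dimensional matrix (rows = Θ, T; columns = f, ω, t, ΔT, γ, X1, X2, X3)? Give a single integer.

Dimensional matrix (Θ×T by f×ω×t×ΔT×γ×X1×X2×X3):
  Θ: [ 0  0  0  1  0 -2 -2  1]
  T: [-1 -1  1  0 -1  1  2 -1]
Echelon form has 2 nonzero rows (pivots: f,ΔT)

2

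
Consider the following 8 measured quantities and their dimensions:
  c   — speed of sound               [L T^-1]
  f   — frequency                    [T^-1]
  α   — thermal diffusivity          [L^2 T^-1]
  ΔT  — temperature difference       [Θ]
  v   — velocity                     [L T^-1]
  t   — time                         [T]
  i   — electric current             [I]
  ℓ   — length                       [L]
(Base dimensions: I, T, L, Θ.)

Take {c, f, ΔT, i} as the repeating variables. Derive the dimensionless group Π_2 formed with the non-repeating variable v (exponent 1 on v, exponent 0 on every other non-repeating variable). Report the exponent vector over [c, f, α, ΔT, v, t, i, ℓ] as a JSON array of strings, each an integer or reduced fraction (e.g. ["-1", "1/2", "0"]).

["-1", "0", "0", "0", "1", "0", "0", "0"]

Write exponents as rows I,T,L,Θ / cols c,f,α,ΔT,v,t,i,ℓ:
  I: [ 0  0  0  0  0  0  1  0]
  T: [-1 -1 -1  0 -1  1  0  0]
  L: [ 1  0  2  0  1  0  0  1]
  Θ: [ 0  0  0  1  0  0  0  0]
Row reduction gives pivot columns c,f,ΔT,i; rank = 4
Pivot set = {c,f,ΔT,i}, free = {α,v,t,ℓ}
RREF:
  r0: [   1    0    2    0    1    0    0    1]
  r1: [   0    1   -1    0    0   -1    0   -1]
  r2: [   0    0    0    1    0    0    0    0]
  r3: [   0    0    0    0    0    0    1    0]
Fix exponent of v at 1, α at 0, t at 0, ℓ at 0; solve each RREF row for its pivot's exponent:
  r0: exp(c) + (1)·1 = 0 ⇒ exp(c) = -1
  r1: exp(f) + (0)·1 = 0 ⇒ exp(f) = 0
  r2: exp(ΔT) + (0)·1 = 0 ⇒ exp(ΔT) = 0
  r3: exp(i) + (0)·1 = 0 ⇒ exp(i) = 0
Π_2 = c^-1 · v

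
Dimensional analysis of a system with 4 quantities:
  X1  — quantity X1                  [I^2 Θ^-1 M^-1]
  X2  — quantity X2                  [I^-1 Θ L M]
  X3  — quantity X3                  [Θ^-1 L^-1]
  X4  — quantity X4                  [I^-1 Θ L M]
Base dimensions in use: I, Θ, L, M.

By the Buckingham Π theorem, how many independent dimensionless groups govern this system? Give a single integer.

Exponent matrix [I,Θ,L,M] × [X1,X2,X3,X4]:
  I: [ 2 -1  0 -1]
  Θ: [-1  1 -1  1]
  L: [ 0  1 -1  1]
  M: [-1  1  0  1]
Row reduction gives pivot columns X1,X2,X3; rank = 3
Π count = n − r = 4 − 3 = 1

1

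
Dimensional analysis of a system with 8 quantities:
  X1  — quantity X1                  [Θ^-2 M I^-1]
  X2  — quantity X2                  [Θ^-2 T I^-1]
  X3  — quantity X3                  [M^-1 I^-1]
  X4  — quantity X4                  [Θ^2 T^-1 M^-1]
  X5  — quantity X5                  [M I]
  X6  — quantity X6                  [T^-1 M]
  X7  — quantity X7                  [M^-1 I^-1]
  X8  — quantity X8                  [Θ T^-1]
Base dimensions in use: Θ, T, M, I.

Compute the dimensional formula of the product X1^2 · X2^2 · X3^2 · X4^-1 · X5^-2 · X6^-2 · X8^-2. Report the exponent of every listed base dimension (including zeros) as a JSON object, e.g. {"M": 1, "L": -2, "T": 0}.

Exponent matrix [Θ,T,M,I] × [X1,X2,X3,X4,X5,X6,X7,X8]:
  Θ: [-2 -2  0  2  0  0  0  1]
  T: [ 0  1  0 -1  0 -1  0 -1]
  M: [ 1  0 -1 -1  1  1 -1  0]
  I: [-1 -1 -1  0  1  0 -1  0]
  [Θ]: (2)·-2+(2)·-2+(2)·0+(-1)·2+(-2)·0+(-2)·0+(-2)·1 = -12
  [T]: (2)·0+(2)·1+(2)·0+(-1)·-1+(-2)·0+(-2)·-1+(-2)·-1 = 7
  [M]: (2)·1+(2)·0+(2)·-1+(-1)·-1+(-2)·1+(-2)·1+(-2)·0 = -3
  [I]: (2)·-1+(2)·-1+(2)·-1+(-1)·0+(-2)·1+(-2)·0+(-2)·0 = -8
⇒ Θ^-12 T^7 M^-3 I^-8

{"Θ": -12, "T": 7, "M": -3, "I": -8}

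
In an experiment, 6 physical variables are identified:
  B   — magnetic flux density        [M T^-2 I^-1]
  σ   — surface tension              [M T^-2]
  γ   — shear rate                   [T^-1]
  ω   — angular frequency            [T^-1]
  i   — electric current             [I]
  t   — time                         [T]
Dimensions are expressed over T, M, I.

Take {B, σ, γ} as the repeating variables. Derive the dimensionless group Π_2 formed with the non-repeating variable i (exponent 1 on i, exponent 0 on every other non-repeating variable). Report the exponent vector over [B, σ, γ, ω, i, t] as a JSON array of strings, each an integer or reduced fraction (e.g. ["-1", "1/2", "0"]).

Write exponents as rows T,M,I / cols B,σ,γ,ω,i,t:
  T: [-2 -2 -1 -1  0  1]
  M: [ 1  1  0  0  0  0]
  I: [-1  0  0  0  1  0]
RREF → pivots at {B,σ,γ} ⇒ r = 3
Repeat: B,σ,γ; free: ω,i,t
RREF:
  r0: [   1    0    0    0   -1    0]
  r1: [   0    1    0    0    1    0]
  r2: [   0    0    1    1    0   -1]
Fix exponent of i at 1, ω at 0, t at 0; solve each RREF row for its pivot's exponent:
  r0: exp(B) + (-1)·1 = 0 ⇒ exp(B) = 1
  r1: exp(σ) + (1)·1 = 0 ⇒ exp(σ) = -1
  r2: exp(γ) + (0)·1 = 0 ⇒ exp(γ) = 0
Π_2 = B · σ^-1 · i

["1", "-1", "0", "0", "1", "0"]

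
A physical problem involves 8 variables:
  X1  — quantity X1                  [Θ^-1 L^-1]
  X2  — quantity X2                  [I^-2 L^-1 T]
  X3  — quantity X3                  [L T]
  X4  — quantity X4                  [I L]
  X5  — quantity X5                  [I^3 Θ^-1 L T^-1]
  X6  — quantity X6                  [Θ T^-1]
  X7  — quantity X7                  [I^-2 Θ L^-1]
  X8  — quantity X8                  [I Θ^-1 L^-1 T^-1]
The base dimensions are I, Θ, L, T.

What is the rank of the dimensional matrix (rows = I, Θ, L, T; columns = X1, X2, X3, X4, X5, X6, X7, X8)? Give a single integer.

Exponent matrix [I,Θ,L,T] × [X1,X2,X3,X4,X5,X6,X7,X8]:
  I: [ 0 -2  0  1  3  0 -2  1]
  Θ: [-1  0  0  0 -1  1  1 -1]
  L: [-1 -1  1  1  1  0 -1 -1]
  T: [ 0  1  1  0 -1 -1  0 -1]
RREF → pivots at {X1,X2,X3} ⇒ r = 3

3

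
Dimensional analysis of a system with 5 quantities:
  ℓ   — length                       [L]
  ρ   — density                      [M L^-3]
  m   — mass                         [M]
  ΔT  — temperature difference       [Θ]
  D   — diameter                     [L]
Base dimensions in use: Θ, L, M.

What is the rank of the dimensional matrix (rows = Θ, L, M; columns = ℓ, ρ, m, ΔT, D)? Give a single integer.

Exponent matrix [Θ,L,M] × [ℓ,ρ,m,ΔT,D]:
  Θ: [ 0  0  0  1  0]
  L: [ 1 -3  0  0  1]
  M: [ 0  1  1  0  0]
Echelon form has 3 nonzero rows (pivots: ℓ,ρ,ΔT)

3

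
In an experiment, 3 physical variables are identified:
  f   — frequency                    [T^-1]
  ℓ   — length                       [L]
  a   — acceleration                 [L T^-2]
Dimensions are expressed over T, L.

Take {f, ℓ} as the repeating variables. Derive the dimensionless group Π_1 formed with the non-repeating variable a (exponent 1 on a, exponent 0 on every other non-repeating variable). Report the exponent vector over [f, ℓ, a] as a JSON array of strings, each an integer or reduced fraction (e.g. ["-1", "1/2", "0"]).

["-2", "-1", "1"]

Write exponents as rows T,L / cols f,ℓ,a:
  T: [-1  0 -2]
  L: [ 0  1  1]
RREF → pivots at {f,ℓ} ⇒ r = 2
Pivot set = {f,ℓ}, free = {a}
RREF:
  r0: [   1    0    2]
  r1: [   0    1    1]
Fix exponent of a at 1; solve each RREF row for its pivot's exponent:
  r0: exp(f) + (2)·1 = 0 ⇒ exp(f) = -2
  r1: exp(ℓ) + (1)·1 = 0 ⇒ exp(ℓ) = -1
Π_1 = f^-2 · ℓ^-1 · a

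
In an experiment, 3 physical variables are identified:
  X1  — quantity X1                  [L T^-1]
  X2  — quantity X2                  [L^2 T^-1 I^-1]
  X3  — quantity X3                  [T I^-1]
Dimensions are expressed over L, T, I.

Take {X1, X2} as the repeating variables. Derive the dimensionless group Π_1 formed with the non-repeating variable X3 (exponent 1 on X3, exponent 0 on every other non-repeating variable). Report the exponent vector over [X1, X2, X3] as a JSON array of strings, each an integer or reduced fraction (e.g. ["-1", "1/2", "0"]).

Write exponents as rows L,T,I / cols X1,X2,X3:
  L: [ 1  2  0]
  T: [-1 -1  1]
  I: [ 0 -1 -1]
RREF → pivots at {X1,X2} ⇒ r = 2
Repeat: X1,X2; free: X3
RREF:
  r0: [   1    0   -2]
  r1: [   0    1    1]
  r2: [   0    0    0]
Fix exponent of X3 at 1; solve each RREF row for its pivot's exponent:
  r0: exp(X1) + (-2)·1 = 0 ⇒ exp(X1) = 2
  r1: exp(X2) + (1)·1 = 0 ⇒ exp(X2) = -1
Π_1 = X1^2 · X2^-1 · X3

["2", "-1", "1"]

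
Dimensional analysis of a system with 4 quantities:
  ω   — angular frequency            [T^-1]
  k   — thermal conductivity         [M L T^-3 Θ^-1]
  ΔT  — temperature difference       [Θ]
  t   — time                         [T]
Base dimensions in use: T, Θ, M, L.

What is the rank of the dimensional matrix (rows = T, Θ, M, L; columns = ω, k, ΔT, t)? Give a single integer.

3

Exponent matrix [T,Θ,M,L] × [ω,k,ΔT,t]:
  T: [-1 -3  0  1]
  Θ: [ 0 -1  1  0]
  M: [ 0  1  0  0]
  L: [ 0  1  0  0]
RREF → pivots at {ω,k,ΔT} ⇒ r = 3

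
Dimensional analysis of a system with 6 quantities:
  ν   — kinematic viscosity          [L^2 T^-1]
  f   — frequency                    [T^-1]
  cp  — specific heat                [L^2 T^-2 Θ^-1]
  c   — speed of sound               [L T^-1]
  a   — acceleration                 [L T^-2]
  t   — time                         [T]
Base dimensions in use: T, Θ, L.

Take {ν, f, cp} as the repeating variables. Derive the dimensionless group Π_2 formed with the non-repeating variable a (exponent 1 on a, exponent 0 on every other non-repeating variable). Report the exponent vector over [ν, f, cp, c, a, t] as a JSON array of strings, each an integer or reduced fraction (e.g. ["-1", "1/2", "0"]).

Dimensional matrix (T×Θ×L by ν×f×cp×c×a×t):
  T: [-1 -1 -2 -1 -2  1]
  Θ: [ 0  0 -1  0  0  0]
  L: [ 2  0  2  1  1  0]
Row reduction gives pivot columns ν,f,cp; rank = 3
Pivot set = {ν,f,cp}, free = {c,a,t}
RREF:
  r0: [   1    0    0  1/2  1/2    0]
  r1: [   0    1    0  1/2  3/2   -1]
  r2: [   0    0    1    0    0    0]
Fix exponent of a at 1, c at 0, t at 0; solve each RREF row for its pivot's exponent:
  r0: exp(ν) + (1/2)·1 = 0 ⇒ exp(ν) = -1/2
  r1: exp(f) + (3/2)·1 = 0 ⇒ exp(f) = -3/2
  r2: exp(cp) + (0)·1 = 0 ⇒ exp(cp) = 0
Π_2 = ν^(-1/2) · f^(-3/2) · a

["-1/2", "-3/2", "0", "0", "1", "0"]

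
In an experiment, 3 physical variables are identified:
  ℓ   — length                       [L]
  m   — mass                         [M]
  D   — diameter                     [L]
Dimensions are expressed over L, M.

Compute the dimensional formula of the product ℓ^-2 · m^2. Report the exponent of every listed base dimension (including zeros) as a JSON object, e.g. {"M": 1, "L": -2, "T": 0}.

{"L": -2, "M": 2}

Exponent matrix [L,M] × [ℓ,m,D]:
  L: [ 1  0  1]
  M: [ 0  1  0]
  [L]: (-2)·1+(2)·0 = -2
  [M]: (-2)·0+(2)·1 = 2
⇒ L^-2 M^2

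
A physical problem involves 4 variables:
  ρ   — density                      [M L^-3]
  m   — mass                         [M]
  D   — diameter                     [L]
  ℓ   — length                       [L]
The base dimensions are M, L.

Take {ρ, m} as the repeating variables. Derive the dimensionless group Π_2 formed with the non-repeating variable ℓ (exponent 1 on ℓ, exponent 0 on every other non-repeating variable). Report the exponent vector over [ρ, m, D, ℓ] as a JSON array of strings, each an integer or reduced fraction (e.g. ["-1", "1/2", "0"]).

Write exponents as rows M,L / cols ρ,m,D,ℓ:
  M: [ 1  1  0  0]
  L: [-3  0  1  1]
RREF → pivots at {ρ,m} ⇒ r = 2
Repeat: ρ,m; free: D,ℓ
RREF:
  r0: [   1    0 -1/3 -1/3]
  r1: [   0    1  1/3  1/3]
Fix exponent of ℓ at 1, D at 0; solve each RREF row for its pivot's exponent:
  r0: exp(ρ) + (-1/3)·1 = 0 ⇒ exp(ρ) = 1/3
  r1: exp(m) + (1/3)·1 = 0 ⇒ exp(m) = -1/3
Π_2 = ρ^(1/3) · m^(-1/3) · ℓ

["1/3", "-1/3", "0", "1"]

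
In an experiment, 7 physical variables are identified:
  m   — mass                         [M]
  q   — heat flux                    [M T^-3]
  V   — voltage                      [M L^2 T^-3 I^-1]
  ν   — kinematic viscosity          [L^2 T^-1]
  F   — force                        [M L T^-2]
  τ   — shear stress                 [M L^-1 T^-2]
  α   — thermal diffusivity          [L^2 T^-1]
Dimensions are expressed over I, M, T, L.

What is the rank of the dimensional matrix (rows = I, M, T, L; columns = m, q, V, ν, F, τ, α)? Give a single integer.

4

Write exponents as rows I,M,T,L / cols m,q,V,ν,F,τ,α:
  I: [ 0  0 -1  0  0  0  0]
  M: [ 1  1  1  0  1  1  0]
  T: [ 0 -3 -3 -1 -2 -2 -1]
  L: [ 0  0  2  2  1 -1  2]
Echelon form has 4 nonzero rows (pivots: m,q,V,ν)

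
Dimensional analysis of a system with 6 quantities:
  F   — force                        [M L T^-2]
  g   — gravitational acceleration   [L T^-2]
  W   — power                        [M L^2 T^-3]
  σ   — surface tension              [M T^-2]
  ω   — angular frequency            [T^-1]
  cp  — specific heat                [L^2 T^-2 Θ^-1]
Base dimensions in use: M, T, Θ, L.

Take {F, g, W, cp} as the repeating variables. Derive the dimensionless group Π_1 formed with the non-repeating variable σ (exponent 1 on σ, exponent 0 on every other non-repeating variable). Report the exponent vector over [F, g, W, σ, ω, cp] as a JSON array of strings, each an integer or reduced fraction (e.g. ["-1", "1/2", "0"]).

Exponent matrix [M,T,Θ,L] × [F,g,W,σ,ω,cp]:
  M: [ 1  0  1  1  0  0]
  T: [-2 -2 -3 -2 -1 -2]
  Θ: [ 0  0  0  0  0 -1]
  L: [ 1  1  2  0  0  2]
Row reduction gives pivot columns F,g,W,cp; rank = 4
Repeat: F,g,W,cp; free: σ,ω
RREF:
  r0: [   1    0    0    3    1    0]
  r1: [   0    1    0    1    1    0]
  r2: [   0    0    1   -2   -1    0]
  r3: [   0    0    0    0    0    1]
Fix exponent of σ at 1, ω at 0; solve each RREF row for its pivot's exponent:
  r0: exp(F) + (3)·1 = 0 ⇒ exp(F) = -3
  r1: exp(g) + (1)·1 = 0 ⇒ exp(g) = -1
  r2: exp(W) + (-2)·1 = 0 ⇒ exp(W) = 2
  r3: exp(cp) + (0)·1 = 0 ⇒ exp(cp) = 0
Π_1 = F^-3 · g^-1 · W^2 · σ

["-3", "-1", "2", "1", "0", "0"]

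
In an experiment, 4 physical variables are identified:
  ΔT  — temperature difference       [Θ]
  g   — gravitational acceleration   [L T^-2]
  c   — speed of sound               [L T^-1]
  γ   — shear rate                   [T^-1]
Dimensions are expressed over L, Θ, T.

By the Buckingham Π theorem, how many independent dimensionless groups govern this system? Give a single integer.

Dimensional matrix (L×Θ×T by ΔT×g×c×γ):
  L: [ 0  1  1  0]
  Θ: [ 1  0  0  0]
  T: [ 0 -2 -1 -1]
Row reduction gives pivot columns ΔT,g,c; rank = 3
n=4, r=3 ⇒ 1 dimensionless group

1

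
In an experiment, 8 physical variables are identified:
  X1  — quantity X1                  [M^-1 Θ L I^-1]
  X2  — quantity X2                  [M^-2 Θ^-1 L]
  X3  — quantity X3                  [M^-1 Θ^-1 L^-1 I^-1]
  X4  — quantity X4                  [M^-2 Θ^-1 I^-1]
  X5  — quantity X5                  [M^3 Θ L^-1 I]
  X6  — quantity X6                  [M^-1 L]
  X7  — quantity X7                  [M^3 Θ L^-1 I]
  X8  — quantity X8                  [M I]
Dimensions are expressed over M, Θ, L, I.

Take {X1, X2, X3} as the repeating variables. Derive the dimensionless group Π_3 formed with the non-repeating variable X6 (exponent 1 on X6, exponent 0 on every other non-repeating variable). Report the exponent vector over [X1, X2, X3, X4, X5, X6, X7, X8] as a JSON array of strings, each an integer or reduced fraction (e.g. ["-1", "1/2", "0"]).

["-1/4", "-1/2", "1/4", "0", "0", "1", "0", "0"]

Dimensional matrix (M×Θ×L×I by X1×X2×X3×X4×X5×X6×X7×X8):
  M: [-1 -2 -1 -2  3 -1  3  1]
  Θ: [ 1 -1 -1 -1  1  0  1  0]
  L: [ 1  1 -1  0 -1  1 -1  0]
  I: [-1  0 -1 -1  1  0  1  1]
RREF → pivots at {X1,X2,X3} ⇒ r = 3
Repeat: X1,X2,X3; free: X4,X5,X6,X7,X8
RREF:
  r0: [   1    0    0  1/4 -1/2  1/4 -1/2 -1/2]
  r1: [   0    1    0  1/2   -1  1/2   -1    0]
  r2: [   0    0    1  3/4 -1/2 -1/4 -1/2 -1/2]
  r3: [   0    0    0    0    0    0    0    0]
Fix exponent of X6 at 1, X4 at 0, X5 at 0, X7 at 0, X8 at 0; solve each RREF row for its pivot's exponent:
  r0: exp(X1) + (1/4)·1 = 0 ⇒ exp(X1) = -1/4
  r1: exp(X2) + (1/2)·1 = 0 ⇒ exp(X2) = -1/2
  r2: exp(X3) + (-1/4)·1 = 0 ⇒ exp(X3) = 1/4
Π_3 = X1^(-1/4) · X2^(-1/2) · X3^(1/4) · X6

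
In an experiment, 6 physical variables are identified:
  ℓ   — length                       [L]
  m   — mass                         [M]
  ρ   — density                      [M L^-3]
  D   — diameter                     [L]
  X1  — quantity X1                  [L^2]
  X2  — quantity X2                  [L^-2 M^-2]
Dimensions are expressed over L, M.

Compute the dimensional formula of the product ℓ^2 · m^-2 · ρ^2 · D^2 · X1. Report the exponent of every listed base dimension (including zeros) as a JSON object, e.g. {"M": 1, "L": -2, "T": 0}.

{"L": 0, "M": 0}

Exponent matrix [L,M] × [ℓ,m,ρ,D,X1,X2]:
  L: [ 1  0 -3  1  2 -2]
  M: [ 0  1  1  0  0 -2]
  [L]: (2)·1+(-2)·0+(2)·-3+(2)·1+(1)·2 = 0
  [M]: (2)·0+(-2)·1+(2)·1+(2)·0+(1)·0 = 0
⇒ 1 (dimensionless)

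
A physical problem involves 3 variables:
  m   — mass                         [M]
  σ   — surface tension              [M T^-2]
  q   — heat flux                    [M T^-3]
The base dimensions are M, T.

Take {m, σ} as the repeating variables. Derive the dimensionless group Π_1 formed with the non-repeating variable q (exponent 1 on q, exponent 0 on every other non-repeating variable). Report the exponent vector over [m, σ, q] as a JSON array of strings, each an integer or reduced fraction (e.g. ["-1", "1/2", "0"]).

["1/2", "-3/2", "1"]

Dimensional matrix (M×T by m×σ×q):
  M: [ 1  1  1]
  T: [ 0 -2 -3]
RREF → pivots at {m,σ} ⇒ r = 2
Repeat: m,σ; free: q
RREF:
  r0: [   1    0 -1/2]
  r1: [   0    1  3/2]
Fix exponent of q at 1; solve each RREF row for its pivot's exponent:
  r0: exp(m) + (-1/2)·1 = 0 ⇒ exp(m) = 1/2
  r1: exp(σ) + (3/2)·1 = 0 ⇒ exp(σ) = -3/2
Π_1 = m^(1/2) · σ^(-3/2) · q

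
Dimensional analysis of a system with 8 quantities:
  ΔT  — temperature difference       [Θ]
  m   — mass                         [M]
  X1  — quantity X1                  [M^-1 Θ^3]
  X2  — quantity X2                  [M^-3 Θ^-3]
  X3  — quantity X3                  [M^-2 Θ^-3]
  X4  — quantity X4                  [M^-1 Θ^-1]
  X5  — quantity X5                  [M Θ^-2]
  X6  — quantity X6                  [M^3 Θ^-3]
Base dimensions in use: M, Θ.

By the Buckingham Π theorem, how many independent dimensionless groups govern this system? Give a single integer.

Dimensional matrix (M×Θ by ΔT×m×X1×X2×X3×X4×X5×X6):
  M: [ 0  1 -1 -3 -2 -1  1  3]
  Θ: [ 1  0  3 -3 -3 -1 -2 -3]
Row reduction gives pivot columns ΔT,m; rank = 2
8 vars − rank 2 = 6 Π groups

6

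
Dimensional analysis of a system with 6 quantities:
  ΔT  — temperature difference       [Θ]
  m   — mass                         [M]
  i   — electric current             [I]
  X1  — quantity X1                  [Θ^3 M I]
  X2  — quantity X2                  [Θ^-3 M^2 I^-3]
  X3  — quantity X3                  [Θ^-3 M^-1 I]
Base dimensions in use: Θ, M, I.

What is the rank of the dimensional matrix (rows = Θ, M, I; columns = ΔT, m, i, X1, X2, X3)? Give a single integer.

Dimensional matrix (Θ×M×I by ΔT×m×i×X1×X2×X3):
  Θ: [ 1  0  0  3 -3 -3]
  M: [ 0  1  0  1  2 -1]
  I: [ 0  0  1  1 -3  1]
RREF → pivots at {ΔT,m,i} ⇒ r = 3

3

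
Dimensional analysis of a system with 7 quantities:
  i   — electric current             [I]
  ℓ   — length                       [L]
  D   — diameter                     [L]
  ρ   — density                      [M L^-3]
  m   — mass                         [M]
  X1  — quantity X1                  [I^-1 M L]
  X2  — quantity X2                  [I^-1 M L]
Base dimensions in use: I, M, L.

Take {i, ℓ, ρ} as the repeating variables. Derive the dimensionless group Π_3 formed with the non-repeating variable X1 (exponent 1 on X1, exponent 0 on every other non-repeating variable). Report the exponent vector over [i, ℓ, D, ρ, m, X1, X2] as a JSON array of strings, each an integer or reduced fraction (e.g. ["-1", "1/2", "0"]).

["1", "-4", "0", "-1", "0", "1", "0"]

Exponent matrix [I,M,L] × [i,ℓ,D,ρ,m,X1,X2]:
  I: [ 1  0  0  0  0 -1 -1]
  M: [ 0  0  0  1  1  1  1]
  L: [ 0  1  1 -3  0  1  1]
Echelon form has 3 nonzero rows (pivots: i,ℓ,ρ)
Repeat: i,ℓ,ρ; free: D,m,X1,X2
RREF:
  r0: [   1    0    0    0    0   -1   -1]
  r1: [   0    1    1    0    3    4    4]
  r2: [   0    0    0    1    1    1    1]
Fix exponent of X1 at 1, D at 0, m at 0, X2 at 0; solve each RREF row for its pivot's exponent:
  r0: exp(i) + (-1)·1 = 0 ⇒ exp(i) = 1
  r1: exp(ℓ) + (4)·1 = 0 ⇒ exp(ℓ) = -4
  r2: exp(ρ) + (1)·1 = 0 ⇒ exp(ρ) = -1
Π_3 = i · ℓ^-4 · ρ^-1 · X1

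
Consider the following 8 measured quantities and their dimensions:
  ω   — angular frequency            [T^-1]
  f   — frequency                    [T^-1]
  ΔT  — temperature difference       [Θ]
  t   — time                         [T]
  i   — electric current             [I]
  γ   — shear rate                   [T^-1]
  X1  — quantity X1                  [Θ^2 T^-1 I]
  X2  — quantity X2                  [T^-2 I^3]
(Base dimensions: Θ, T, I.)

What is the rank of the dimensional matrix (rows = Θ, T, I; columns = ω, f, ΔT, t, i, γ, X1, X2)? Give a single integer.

3

Dimensional matrix (Θ×T×I by ω×f×ΔT×t×i×γ×X1×X2):
  Θ: [ 0  0  1  0  0  0  2  0]
  T: [-1 -1  0  1  0 -1 -1 -2]
  I: [ 0  0  0  0  1  0  1  3]
RREF → pivots at {ω,ΔT,i} ⇒ r = 3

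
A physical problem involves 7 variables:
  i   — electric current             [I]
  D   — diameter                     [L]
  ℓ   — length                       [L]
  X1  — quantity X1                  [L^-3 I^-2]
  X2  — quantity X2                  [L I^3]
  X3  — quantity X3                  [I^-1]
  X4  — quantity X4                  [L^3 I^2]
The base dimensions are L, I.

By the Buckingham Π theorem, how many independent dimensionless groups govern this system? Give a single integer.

5

Exponent matrix [L,I] × [i,D,ℓ,X1,X2,X3,X4]:
  L: [ 0  1  1 -3  1  0  3]
  I: [ 1  0  0 -2  3 -1  2]
Echelon form has 2 nonzero rows (pivots: i,D)
Π count = n − r = 7 − 2 = 5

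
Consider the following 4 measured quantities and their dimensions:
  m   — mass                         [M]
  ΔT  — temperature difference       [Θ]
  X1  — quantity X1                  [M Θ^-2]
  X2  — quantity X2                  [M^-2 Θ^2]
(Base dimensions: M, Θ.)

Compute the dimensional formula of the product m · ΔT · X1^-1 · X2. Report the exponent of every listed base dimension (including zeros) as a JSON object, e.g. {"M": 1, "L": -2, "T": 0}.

Dimensional matrix (M×Θ by m×ΔT×X1×X2):
  M: [ 1  0  1 -2]
  Θ: [ 0  1 -2  2]
  [M]: (1)·1+(1)·0+(-1)·1+(1)·-2 = -2
  [Θ]: (1)·0+(1)·1+(-1)·-2+(1)·2 = 5
⇒ M^-2 Θ^5

{"M": -2, "Θ": 5}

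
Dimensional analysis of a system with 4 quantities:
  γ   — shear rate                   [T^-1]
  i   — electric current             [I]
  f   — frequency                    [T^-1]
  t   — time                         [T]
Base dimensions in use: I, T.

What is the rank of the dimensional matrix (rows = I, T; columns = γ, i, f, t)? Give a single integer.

Exponent matrix [I,T] × [γ,i,f,t]:
  I: [ 0  1  0  0]
  T: [-1  0 -1  1]
Row reduction gives pivot columns γ,i; rank = 2

2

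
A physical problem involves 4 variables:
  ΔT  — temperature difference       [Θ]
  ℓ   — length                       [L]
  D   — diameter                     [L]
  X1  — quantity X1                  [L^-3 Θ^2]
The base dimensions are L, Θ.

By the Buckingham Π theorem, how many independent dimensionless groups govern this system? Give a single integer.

Write exponents as rows L,Θ / cols ΔT,ℓ,D,X1:
  L: [ 0  1  1 -3]
  Θ: [ 1  0  0  2]
Echelon form has 2 nonzero rows (pivots: ΔT,ℓ)
Π count = n − r = 4 − 2 = 2

2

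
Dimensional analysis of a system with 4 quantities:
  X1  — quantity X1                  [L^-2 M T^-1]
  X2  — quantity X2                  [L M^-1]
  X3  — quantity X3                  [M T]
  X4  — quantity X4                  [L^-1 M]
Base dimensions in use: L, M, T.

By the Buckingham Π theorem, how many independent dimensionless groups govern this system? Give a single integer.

Exponent matrix [L,M,T] × [X1,X2,X3,X4]:
  L: [-2  1  0 -1]
  M: [ 1 -1  1  1]
  T: [-1  0  1  0]
Echelon form has 2 nonzero rows (pivots: X1,X2)
Π count = n − r = 4 − 2 = 2

2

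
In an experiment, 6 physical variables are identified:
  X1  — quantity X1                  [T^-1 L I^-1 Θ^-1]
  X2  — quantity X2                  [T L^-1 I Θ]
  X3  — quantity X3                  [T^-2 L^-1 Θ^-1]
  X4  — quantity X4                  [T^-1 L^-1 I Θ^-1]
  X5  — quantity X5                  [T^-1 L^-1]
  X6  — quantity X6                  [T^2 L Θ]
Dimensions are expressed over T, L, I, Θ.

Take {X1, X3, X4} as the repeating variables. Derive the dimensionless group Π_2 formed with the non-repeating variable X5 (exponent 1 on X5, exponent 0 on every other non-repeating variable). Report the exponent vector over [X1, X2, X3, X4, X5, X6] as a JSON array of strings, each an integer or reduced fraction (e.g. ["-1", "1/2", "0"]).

["1/2", "0", "-1", "1/2", "1", "0"]

Write exponents as rows T,L,I,Θ / cols X1,X2,X3,X4,X5,X6:
  T: [-1  1 -2 -1 -1  2]
  L: [ 1 -1 -1 -1 -1  1]
  I: [-1  1  0  1  0  0]
  Θ: [-1  1 -1 -1  0  1]
Echelon form has 3 nonzero rows (pivots: X1,X3,X4)
Pivot set = {X1,X3,X4}, free = {X2,X5,X6}
RREF:
  r0: [   1   -1    0    0 -1/2    0]
  r1: [   0    0    1    0    1   -1]
  r2: [   0    0    0    1 -1/2    0]
  r3: [   0    0    0    0    0    0]
Fix exponent of X5 at 1, X2 at 0, X6 at 0; solve each RREF row for its pivot's exponent:
  r0: exp(X1) + (-1/2)·1 = 0 ⇒ exp(X1) = 1/2
  r1: exp(X3) + (1)·1 = 0 ⇒ exp(X3) = -1
  r2: exp(X4) + (-1/2)·1 = 0 ⇒ exp(X4) = 1/2
Π_2 = X1^(1/2) · X3^-1 · X4^(1/2) · X5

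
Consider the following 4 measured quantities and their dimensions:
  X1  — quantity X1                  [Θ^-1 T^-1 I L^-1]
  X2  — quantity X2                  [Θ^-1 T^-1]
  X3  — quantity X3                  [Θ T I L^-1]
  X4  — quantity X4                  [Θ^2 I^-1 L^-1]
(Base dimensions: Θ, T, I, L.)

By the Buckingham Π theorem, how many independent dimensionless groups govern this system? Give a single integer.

1

Write exponents as rows Θ,T,I,L / cols X1,X2,X3,X4:
  Θ: [-1 -1  1  2]
  T: [-1 -1  1  0]
  I: [ 1  0  1 -1]
  L: [-1  0 -1 -1]
Row reduction gives pivot columns X1,X2,X4; rank = 3
4 vars − rank 3 = 1 Π group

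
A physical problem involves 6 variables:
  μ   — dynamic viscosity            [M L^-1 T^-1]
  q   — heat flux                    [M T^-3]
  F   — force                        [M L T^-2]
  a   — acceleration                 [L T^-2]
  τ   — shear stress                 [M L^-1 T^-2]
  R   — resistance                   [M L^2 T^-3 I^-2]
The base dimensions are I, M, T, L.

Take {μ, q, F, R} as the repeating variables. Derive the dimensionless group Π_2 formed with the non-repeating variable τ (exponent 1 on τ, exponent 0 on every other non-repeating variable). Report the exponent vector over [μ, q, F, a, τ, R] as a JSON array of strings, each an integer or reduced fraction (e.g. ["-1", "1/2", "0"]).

Exponent matrix [I,M,T,L] × [μ,q,F,a,τ,R]:
  I: [ 0  0  0  0  0 -2]
  M: [ 1  1  1  0  1  1]
  T: [-1 -3 -2 -2 -2 -3]
  L: [-1  0  1  1 -1  2]
Echelon form has 4 nonzero rows (pivots: μ,q,F,R)
Pivot set = {μ,q,F,R}, free = {a,τ}
RREF:
  r0: [   1    0    0   -1  2/3    0]
  r1: [   0    1    0    1  2/3    0]
  r2: [   0    0    1    0 -1/3    0]
  r3: [   0    0    0    0    0    1]
Fix exponent of τ at 1, a at 0; solve each RREF row for its pivot's exponent:
  r0: exp(μ) + (2/3)·1 = 0 ⇒ exp(μ) = -2/3
  r1: exp(q) + (2/3)·1 = 0 ⇒ exp(q) = -2/3
  r2: exp(F) + (-1/3)·1 = 0 ⇒ exp(F) = 1/3
  r3: exp(R) + (0)·1 = 0 ⇒ exp(R) = 0
Π_2 = μ^(-2/3) · q^(-2/3) · F^(1/3) · τ

["-2/3", "-2/3", "1/3", "0", "1", "0"]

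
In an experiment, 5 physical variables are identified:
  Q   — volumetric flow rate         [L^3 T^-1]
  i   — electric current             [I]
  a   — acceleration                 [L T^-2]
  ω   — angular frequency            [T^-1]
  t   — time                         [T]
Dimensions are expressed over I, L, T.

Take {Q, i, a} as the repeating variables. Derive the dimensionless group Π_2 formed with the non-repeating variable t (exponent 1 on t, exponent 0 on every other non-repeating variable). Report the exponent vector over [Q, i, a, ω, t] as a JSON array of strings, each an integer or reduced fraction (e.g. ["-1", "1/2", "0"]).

["-1/5", "0", "3/5", "0", "1"]

Exponent matrix [I,L,T] × [Q,i,a,ω,t]:
  I: [ 0  1  0  0  0]
  L: [ 3  0  1  0  0]
  T: [-1  0 -2 -1  1]
RREF → pivots at {Q,i,a} ⇒ r = 3
Repeat: Q,i,a; free: ω,t
RREF:
  r0: [   1    0    0 -1/5  1/5]
  r1: [   0    1    0    0    0]
  r2: [   0    0    1  3/5 -3/5]
Fix exponent of t at 1, ω at 0; solve each RREF row for its pivot's exponent:
  r0: exp(Q) + (1/5)·1 = 0 ⇒ exp(Q) = -1/5
  r1: exp(i) + (0)·1 = 0 ⇒ exp(i) = 0
  r2: exp(a) + (-3/5)·1 = 0 ⇒ exp(a) = 3/5
Π_2 = Q^(-1/5) · a^(3/5) · t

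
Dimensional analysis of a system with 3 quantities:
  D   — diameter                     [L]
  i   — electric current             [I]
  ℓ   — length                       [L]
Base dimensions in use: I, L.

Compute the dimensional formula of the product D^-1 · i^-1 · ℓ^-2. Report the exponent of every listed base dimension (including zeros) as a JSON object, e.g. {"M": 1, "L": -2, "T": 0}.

{"I": -1, "L": -3}

Write exponents as rows I,L / cols D,i,ℓ:
  I: [ 0  1  0]
  L: [ 1  0  1]
  [I]: (-1)·0+(-1)·1+(-2)·0 = -1
  [L]: (-1)·1+(-1)·0+(-2)·1 = -3
⇒ I^-1 L^-3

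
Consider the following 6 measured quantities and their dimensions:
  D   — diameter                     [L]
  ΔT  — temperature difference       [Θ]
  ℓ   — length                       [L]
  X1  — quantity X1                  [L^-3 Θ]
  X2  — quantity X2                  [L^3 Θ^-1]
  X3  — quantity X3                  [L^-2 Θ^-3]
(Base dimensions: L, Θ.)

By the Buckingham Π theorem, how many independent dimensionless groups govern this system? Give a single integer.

4

Dimensional matrix (L×Θ by D×ΔT×ℓ×X1×X2×X3):
  L: [ 1  0  1 -3  3 -2]
  Θ: [ 0  1  0  1 -1 -3]
Echelon form has 2 nonzero rows (pivots: D,ΔT)
n=6, r=2 ⇒ 4 dimensionless groups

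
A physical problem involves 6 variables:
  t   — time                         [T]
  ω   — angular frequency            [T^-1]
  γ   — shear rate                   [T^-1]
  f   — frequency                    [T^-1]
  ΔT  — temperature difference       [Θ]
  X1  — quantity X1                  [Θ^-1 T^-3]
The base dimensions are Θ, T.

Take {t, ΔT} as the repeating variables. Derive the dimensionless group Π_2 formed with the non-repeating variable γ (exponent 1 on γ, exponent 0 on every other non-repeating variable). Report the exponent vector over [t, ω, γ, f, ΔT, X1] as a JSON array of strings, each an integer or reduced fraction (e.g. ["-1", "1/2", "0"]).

["1", "0", "1", "0", "0", "0"]

Exponent matrix [Θ,T] × [t,ω,γ,f,ΔT,X1]:
  Θ: [ 0  0  0  0  1 -1]
  T: [ 1 -1 -1 -1  0 -3]
Echelon form has 2 nonzero rows (pivots: t,ΔT)
Repeat: t,ΔT; free: ω,γ,f,X1
RREF:
  r0: [   1   -1   -1   -1    0   -3]
  r1: [   0    0    0    0    1   -1]
Fix exponent of γ at 1, ω at 0, f at 0, X1 at 0; solve each RREF row for its pivot's exponent:
  r0: exp(t) + (-1)·1 = 0 ⇒ exp(t) = 1
  r1: exp(ΔT) + (0)·1 = 0 ⇒ exp(ΔT) = 0
Π_2 = t · γ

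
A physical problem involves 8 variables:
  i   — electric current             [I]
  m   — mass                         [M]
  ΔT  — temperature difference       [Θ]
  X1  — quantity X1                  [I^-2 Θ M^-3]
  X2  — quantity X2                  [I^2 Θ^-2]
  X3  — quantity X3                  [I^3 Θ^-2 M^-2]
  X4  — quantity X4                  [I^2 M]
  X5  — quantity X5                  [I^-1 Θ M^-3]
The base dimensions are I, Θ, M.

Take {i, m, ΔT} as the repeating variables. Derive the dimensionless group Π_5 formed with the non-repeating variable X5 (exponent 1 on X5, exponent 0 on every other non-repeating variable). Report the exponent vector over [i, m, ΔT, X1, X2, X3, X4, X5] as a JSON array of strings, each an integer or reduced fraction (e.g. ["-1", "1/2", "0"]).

["1", "3", "-1", "0", "0", "0", "0", "1"]

Exponent matrix [I,Θ,M] × [i,m,ΔT,X1,X2,X3,X4,X5]:
  I: [ 1  0  0 -2  2  3  2 -1]
  Θ: [ 0  0  1  1 -2 -2  0  1]
  M: [ 0  1  0 -3  0 -2  1 -3]
Row reduction gives pivot columns i,m,ΔT; rank = 3
Pivot set = {i,m,ΔT}, free = {X1,X2,X3,X4,X5}
RREF:
  r0: [   1    0    0   -2    2    3    2   -1]
  r1: [   0    1    0   -3    0   -2    1   -3]
  r2: [   0    0    1    1   -2   -2    0    1]
Fix exponent of X5 at 1, X1 at 0, X2 at 0, X3 at 0, X4 at 0; solve each RREF row for its pivot's exponent:
  r0: exp(i) + (-1)·1 = 0 ⇒ exp(i) = 1
  r1: exp(m) + (-3)·1 = 0 ⇒ exp(m) = 3
  r2: exp(ΔT) + (1)·1 = 0 ⇒ exp(ΔT) = -1
Π_5 = i · m^3 · ΔT^-1 · X5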